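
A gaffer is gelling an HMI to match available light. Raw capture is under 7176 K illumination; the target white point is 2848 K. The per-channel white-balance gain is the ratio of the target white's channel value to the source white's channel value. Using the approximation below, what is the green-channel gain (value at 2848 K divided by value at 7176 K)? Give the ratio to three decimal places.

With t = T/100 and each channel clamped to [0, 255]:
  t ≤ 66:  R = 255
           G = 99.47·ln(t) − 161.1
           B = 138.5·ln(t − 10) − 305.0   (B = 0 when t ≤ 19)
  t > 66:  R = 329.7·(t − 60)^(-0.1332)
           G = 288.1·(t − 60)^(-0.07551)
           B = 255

0.719

At 7176 K (t = 71.76):
  G = 288.1·(71.76 − 60)^(-0.07551) = 288.1·11.76^(-0.07551) = 288.1·0.83018 = 239.176.
At 2848 K (t = 28.48):
  G = 99.47·ln 28.48 − 161.1 = 99.47·3.3492 − 161.1 = 172.045.
Gain = 172.045 / 239.176 = 0.7193 → 0.719.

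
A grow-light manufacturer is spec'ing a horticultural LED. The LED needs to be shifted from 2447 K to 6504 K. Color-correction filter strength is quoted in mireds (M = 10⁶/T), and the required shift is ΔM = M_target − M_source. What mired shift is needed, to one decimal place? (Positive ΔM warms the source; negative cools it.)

-254.9 mireds

M_source = 10⁶/2447 = 408.664; M_target = 10⁶/6504 = 153.752.
ΔM = 153.752 − 408.664 = -254.912 → -254.9 mireds, a cooling shift.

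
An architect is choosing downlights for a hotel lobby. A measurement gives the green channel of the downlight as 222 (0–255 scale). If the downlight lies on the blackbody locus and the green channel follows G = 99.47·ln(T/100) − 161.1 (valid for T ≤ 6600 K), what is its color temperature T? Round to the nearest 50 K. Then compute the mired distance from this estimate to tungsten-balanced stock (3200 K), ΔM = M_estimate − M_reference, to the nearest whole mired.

-100 mireds

ln t = (222 + 161.1) / 99.47 = 3.8514.
t = e^3.8514 = 47.059.
T = 100·t = 4706 K → 4700 K to the nearest 50 K.
M_estimate = 10⁶/4700 = 212.77; M_reference = 10⁶/3200 = 312.50.
ΔM = 212.77 − 312.50 = -99.73 → -100 mireds.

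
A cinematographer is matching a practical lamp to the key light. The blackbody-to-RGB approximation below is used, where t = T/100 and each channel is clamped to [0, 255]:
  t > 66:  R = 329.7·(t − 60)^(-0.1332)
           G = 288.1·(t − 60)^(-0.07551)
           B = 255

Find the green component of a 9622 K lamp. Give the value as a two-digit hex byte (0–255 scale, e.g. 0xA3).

t = 9622/100 = 96.22; the t > 66 branch applies.
G = 288.1·(96.22 − 60)^(-0.07551) = 288.1·36.22^(-0.07551) = 288.1·0.76258 = 219.698.
Rounded: 220; in hex, 0xDC.

0xDC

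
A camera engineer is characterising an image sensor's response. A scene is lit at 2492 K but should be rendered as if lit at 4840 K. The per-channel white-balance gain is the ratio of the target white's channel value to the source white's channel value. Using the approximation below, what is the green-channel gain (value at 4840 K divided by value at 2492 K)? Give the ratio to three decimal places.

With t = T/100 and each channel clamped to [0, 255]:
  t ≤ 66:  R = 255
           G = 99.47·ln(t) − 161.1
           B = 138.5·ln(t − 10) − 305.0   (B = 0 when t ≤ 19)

1.416

At 2492 K (t = 24.92):
  G = 99.47·ln 24.92 − 161.1 = 99.47·3.2157 − 161.1 = 158.763.
At 4840 K (t = 48.4):
  G = 99.47·ln 48.4 − 161.1 = 99.47·3.8795 − 161.1 = 224.794.
Gain = 224.794 / 158.763 = 1.4159 → 1.416.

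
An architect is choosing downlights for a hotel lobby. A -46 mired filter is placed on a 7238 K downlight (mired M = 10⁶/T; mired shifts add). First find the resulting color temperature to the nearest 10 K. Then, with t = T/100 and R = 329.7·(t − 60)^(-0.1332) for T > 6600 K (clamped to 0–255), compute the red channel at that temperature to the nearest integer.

197

M_in = 10⁶/7238 = 138.16; M_out = 138.16 + (-46) = 92.16.
T_out = 10⁶/92.16 = 10850.7 K → 10850 K; t = 108.5.
R = 329.7·(108.5 − 60)^(-0.1332) = 329.7·48.5^(-0.1332) = 329.7·0.59629 = 196.598.
Rounded: 197.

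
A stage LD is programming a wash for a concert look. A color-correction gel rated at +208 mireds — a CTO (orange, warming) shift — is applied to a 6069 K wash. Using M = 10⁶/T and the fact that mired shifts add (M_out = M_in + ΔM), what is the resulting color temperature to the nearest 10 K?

2680 K

M_in = 10⁶/6069 = 164.77 mireds.
M_out = 164.77 + (+208) = 372.77 mireds.
T_out = 10⁶/372.77 = 2682.6 K → 2680 K.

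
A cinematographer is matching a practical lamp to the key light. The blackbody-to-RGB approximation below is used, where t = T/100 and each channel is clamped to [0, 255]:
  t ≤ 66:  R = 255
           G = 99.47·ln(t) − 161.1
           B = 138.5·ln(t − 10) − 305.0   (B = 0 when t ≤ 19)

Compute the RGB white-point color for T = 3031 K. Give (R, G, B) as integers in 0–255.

t = 3031/100 = 30.31; the t ≤ 66 branch applies.
R = 255 by definition for t ≤ 66.
G = 99.47·ln 30.31 − 161.1 = 99.47·3.4115 − 161.1 = 178.240.
B = 138.5·ln(30.31 − 10) − 305.0 = 138.5·ln 20.31 − 305.0 = 138.5·3.0111 − 305.0 = 112.039.
Rounded: (255, 178, 112).

(255, 178, 112)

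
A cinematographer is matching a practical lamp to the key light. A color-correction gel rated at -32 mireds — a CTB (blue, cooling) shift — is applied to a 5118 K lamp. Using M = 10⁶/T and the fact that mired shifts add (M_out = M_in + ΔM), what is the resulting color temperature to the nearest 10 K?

6120 K

M_in = 10⁶/5118 = 195.39 mireds.
M_out = 195.39 + (-32) = 163.39 mireds.
T_out = 10⁶/163.39 = 6120.4 K → 6120 K.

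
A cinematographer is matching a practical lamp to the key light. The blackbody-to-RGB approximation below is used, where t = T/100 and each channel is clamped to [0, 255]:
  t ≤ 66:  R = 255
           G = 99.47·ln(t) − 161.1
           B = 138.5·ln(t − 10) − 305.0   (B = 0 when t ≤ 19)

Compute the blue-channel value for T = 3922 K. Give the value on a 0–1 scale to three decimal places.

0.637

t = 3922/100 = 39.22; the t ≤ 66 branch applies.
B = 138.5·ln(39.22 − 10) − 305.0 = 138.5·ln 29.22 − 305.0 = 138.5·3.3749 − 305.0 = 162.417.
On a 0–1 scale: 162.417/255 = 0.6369 → 0.637.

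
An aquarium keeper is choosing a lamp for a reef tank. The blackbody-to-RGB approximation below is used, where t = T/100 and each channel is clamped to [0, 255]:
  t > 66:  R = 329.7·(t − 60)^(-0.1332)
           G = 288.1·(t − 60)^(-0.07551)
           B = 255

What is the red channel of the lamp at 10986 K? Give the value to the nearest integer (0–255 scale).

196

t = 10986/100 = 109.86; the t > 66 branch applies.
R = 329.7·(109.86 − 60)^(-0.1332) = 329.7·49.86^(-0.1332) = 329.7·0.59410 = 195.875.
Rounded: 196.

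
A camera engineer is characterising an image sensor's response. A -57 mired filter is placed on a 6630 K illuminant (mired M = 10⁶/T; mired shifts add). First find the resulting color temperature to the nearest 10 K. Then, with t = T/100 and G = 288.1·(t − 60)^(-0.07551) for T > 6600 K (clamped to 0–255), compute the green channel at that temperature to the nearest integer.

216

M_in = 10⁶/6630 = 150.83; M_out = 150.83 + (-57) = 93.83.
T_out = 10⁶/93.83 = 10657.6 K → 10660 K; t = 106.6.
G = 288.1·(106.6 − 60)^(-0.07551) = 288.1·46.6^(-0.07551) = 288.1·0.74820 = 215.558.
Rounded: 216.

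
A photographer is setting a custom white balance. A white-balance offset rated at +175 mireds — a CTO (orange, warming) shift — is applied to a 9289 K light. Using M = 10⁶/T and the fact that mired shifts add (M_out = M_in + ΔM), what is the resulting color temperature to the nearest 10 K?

3540 K

M_in = 10⁶/9289 = 107.65 mireds.
M_out = 107.65 + (+175) = 282.65 mireds.
T_out = 10⁶/282.65 = 3537.9 K → 3540 K.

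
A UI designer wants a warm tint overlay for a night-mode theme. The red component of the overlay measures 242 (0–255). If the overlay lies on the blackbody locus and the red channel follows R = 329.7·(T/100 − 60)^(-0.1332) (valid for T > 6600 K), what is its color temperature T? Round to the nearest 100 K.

7000 K

(t − 60)^(-0.1332) = 242/329.7 = 0.73400.
t − 60 = 0.73400^(1/-0.1332) = 0.73400^(-7.508) = 10.193, so t = 70.193.
T = 100·t = 7019 K → 7000 K to the nearest 100 K.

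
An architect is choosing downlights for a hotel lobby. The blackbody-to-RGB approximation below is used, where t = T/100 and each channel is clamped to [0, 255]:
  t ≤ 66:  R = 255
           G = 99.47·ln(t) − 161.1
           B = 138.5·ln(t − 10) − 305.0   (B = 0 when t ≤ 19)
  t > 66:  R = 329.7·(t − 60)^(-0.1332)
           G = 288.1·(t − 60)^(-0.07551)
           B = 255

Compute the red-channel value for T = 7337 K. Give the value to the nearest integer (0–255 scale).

233

t = 7337/100 = 73.37; the t > 66 branch applies.
R = 329.7·(73.37 − 60)^(-0.1332) = 329.7·13.37^(-0.1332) = 329.7·0.70794 = 233.409.
Rounded: 233.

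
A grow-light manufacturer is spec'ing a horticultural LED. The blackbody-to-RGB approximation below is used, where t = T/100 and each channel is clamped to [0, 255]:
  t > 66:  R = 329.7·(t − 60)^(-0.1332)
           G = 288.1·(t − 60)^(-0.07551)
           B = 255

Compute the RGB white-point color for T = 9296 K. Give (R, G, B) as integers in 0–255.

(207, 221, 255)

t = 9296/100 = 92.96; the t > 66 branch applies.
R = 329.7·(92.96 − 60)^(-0.1332) = 329.7·32.96^(-0.1332) = 329.7·0.62778 = 206.977.
G = 288.1·(92.96 − 60)^(-0.07551) = 288.1·32.96^(-0.07551) = 288.1·0.76803 = 221.269.
B = 255 by definition for t > 66.
Rounded: (207, 221, 255).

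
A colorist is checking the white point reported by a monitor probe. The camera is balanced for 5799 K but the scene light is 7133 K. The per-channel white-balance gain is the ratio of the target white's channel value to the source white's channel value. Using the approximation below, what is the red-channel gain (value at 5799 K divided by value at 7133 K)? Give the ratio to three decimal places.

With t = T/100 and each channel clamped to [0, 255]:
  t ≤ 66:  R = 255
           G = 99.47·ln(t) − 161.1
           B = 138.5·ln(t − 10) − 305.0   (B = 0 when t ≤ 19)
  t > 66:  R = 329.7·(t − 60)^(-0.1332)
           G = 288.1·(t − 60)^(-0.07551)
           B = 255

1.069

At 7133 K (t = 71.33):
  R = 329.7·(71.33 − 60)^(-0.1332) = 329.7·11.33^(-0.1332) = 329.7·0.72373 = 238.614.
At 5799 K (t = 57.99):
  R = 255 by definition for t ≤ 66.
Gain = 255.000 / 238.614 = 1.0687 → 1.069.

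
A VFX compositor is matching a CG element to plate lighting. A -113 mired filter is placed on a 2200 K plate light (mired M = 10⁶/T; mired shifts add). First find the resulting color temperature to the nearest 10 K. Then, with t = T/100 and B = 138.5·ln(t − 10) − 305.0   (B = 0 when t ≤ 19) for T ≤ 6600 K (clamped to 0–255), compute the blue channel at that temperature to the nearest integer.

105

M_in = 10⁶/2200 = 454.55; M_out = 454.55 + (-113) = 341.55.
T_out = 10⁶/341.55 = 2927.9 K → 2930 K; t = 29.3.
B = 138.5·ln(29.3 − 10) − 305.0 = 138.5·ln 19.3 − 305.0 = 138.5·2.9601 − 305.0 = 104.975.
Rounded: 105.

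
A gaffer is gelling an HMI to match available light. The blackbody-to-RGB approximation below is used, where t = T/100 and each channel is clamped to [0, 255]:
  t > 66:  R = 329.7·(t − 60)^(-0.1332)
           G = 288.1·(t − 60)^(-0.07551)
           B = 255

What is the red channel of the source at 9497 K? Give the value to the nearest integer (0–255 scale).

t = 9497/100 = 94.97; the t > 66 branch applies.
R = 329.7·(94.97 − 60)^(-0.1332) = 329.7·34.97^(-0.1332) = 329.7·0.62284 = 205.352.
Rounded: 205.

205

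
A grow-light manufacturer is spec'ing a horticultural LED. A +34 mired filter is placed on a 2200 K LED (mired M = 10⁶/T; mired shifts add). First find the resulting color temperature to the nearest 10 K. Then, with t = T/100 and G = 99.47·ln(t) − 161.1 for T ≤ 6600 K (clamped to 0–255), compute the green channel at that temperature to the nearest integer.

139

M_in = 10⁶/2200 = 454.55; M_out = 454.55 + (+34) = 488.55.
T_out = 10⁶/488.55 = 2046.9 K → 2050 K; t = 20.5.
G = 99.47·ln 20.5 − 161.1 = 99.47·3.0204 − 161.1 = 139.342.
Rounded: 139.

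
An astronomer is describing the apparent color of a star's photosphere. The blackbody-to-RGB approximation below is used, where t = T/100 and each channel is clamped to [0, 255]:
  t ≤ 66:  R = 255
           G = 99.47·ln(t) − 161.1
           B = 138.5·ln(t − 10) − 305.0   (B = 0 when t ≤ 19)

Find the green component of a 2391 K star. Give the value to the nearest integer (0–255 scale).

155

t = 2391/100 = 23.91; the t ≤ 66 branch applies.
G = 99.47·ln 23.91 − 161.1 = 99.47·3.1743 − 161.1 = 154.647.
Rounded: 155.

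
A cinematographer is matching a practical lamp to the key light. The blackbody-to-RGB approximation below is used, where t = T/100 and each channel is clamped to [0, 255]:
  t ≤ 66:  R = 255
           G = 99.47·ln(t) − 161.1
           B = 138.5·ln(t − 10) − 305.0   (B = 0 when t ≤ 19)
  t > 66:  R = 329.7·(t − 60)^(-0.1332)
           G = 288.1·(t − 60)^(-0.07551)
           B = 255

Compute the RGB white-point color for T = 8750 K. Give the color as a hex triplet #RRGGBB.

#D4E0FF

t = 8750/100 = 87.5; the t > 66 branch applies.
R = 329.7·(87.5 − 60)^(-0.1332) = 329.7·27.5^(-0.1332) = 329.7·0.64310 = 212.031.
G = 288.1·(87.5 − 60)^(-0.07551) = 288.1·27.5^(-0.07551) = 288.1·0.77860 = 224.315.
B = 255 by definition for t > 66.
Rounded: (212, 224, 255).
In hex: #D4E0FF.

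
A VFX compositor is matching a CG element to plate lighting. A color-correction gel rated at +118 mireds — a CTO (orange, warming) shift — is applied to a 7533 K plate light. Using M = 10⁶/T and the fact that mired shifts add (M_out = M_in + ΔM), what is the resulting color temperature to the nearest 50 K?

M_in = 10⁶/7533 = 132.75 mireds.
M_out = 132.75 + (+118) = 250.75 mireds.
T_out = 10⁶/250.75 = 3988.0 K → 4000 K.

4000 K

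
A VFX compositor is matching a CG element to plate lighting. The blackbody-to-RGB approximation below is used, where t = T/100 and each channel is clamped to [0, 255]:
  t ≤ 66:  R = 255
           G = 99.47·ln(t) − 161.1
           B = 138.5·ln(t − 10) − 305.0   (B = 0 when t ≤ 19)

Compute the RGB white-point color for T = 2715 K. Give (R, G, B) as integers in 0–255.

t = 2715/100 = 27.15; the t ≤ 66 branch applies.
R = 255 by definition for t ≤ 66.
G = 99.47·ln 27.15 − 161.1 = 99.47·3.3014 − 161.1 = 167.288.
B = 138.5·ln(27.15 − 10) − 305.0 = 138.5·ln 17.15 − 305.0 = 138.5·2.8420 − 305.0 = 88.617.
Rounded: (255, 167, 89).

(255, 167, 89)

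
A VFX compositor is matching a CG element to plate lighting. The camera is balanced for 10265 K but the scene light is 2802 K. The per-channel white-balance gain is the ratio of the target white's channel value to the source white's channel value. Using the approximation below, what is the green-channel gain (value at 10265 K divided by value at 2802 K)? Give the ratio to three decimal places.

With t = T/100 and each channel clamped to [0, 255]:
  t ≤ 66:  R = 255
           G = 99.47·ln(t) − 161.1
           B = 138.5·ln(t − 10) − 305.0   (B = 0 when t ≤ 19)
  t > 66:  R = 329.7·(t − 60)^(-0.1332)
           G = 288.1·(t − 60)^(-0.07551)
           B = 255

1.273

At 2802 K (t = 28.02):
  G = 99.47·ln 28.02 − 161.1 = 99.47·3.3329 − 161.1 = 170.425.
At 10265 K (t = 102.65):
  G = 288.1·(102.65 − 60)^(-0.07551) = 288.1·42.65^(-0.07551) = 288.1·0.75323 = 217.004.
Gain = 217.004 / 170.425 = 1.2733 → 1.273.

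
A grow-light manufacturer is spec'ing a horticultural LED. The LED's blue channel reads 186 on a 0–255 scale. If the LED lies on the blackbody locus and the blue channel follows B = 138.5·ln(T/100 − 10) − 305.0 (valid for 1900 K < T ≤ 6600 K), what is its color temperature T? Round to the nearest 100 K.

4500 K

ln(t − 10) = (186 + 305.0) / 138.5 = 3.5451.
t − 10 = e^3.5451 = 34.644, so t = 44.644.
T = 100·t = 4464 K → 4500 K to the nearest 100 K.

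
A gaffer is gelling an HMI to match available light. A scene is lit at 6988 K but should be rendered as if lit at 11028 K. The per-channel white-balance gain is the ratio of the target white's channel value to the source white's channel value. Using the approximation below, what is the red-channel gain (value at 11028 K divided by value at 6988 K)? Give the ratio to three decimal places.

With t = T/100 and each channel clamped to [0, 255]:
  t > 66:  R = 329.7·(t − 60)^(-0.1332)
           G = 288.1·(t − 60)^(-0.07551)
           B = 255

0.805

At 6988 K (t = 69.88):
  R = 329.7·(69.88 − 60)^(-0.1332) = 329.7·9.88^(-0.1332) = 329.7·0.73705 = 243.006.
At 11028 K (t = 110.28):
  R = 329.7·(110.28 − 60)^(-0.1332) = 329.7·50.28^(-0.1332) = 329.7·0.59344 = 195.656.
Gain = 195.656 / 243.006 = 0.8051 → 0.805.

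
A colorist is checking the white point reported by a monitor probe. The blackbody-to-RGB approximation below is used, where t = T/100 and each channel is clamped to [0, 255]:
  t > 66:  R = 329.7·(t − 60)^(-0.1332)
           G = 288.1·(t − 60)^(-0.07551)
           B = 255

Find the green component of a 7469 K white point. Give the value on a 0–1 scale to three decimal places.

0.922

t = 7469/100 = 74.69; the t > 66 branch applies.
G = 288.1·(74.69 − 60)^(-0.07551) = 288.1·14.69^(-0.07551) = 288.1·0.81635 = 235.191.
On a 0–1 scale: 235.191/255 = 0.9223 → 0.922.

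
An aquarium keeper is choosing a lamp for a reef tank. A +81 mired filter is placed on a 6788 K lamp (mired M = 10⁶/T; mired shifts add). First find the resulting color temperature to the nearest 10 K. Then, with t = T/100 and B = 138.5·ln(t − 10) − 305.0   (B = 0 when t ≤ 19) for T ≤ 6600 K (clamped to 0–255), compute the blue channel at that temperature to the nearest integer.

M_in = 10⁶/6788 = 147.32; M_out = 147.32 + (+81) = 228.32.
T_out = 10⁶/228.32 = 4379.8 K → 4380 K; t = 43.8.
B = 138.5·ln(43.8 − 10) − 305.0 = 138.5·ln 33.8 − 305.0 = 138.5·3.5205 − 305.0 = 182.584.
Rounded: 183.

183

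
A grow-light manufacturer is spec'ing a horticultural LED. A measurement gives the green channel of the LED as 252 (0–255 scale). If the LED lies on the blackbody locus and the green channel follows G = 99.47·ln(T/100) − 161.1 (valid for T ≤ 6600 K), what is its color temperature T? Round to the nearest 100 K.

6400 K

ln t = (252 + 161.1) / 99.47 = 4.1530.
t = e^4.1530 = 63.625.
T = 100·t = 6363 K → 6400 K to the nearest 100 K.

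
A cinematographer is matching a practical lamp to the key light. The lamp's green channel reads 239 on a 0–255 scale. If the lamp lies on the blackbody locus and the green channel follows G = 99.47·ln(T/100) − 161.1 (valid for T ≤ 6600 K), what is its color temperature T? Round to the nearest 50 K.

ln t = (239 + 161.1) / 99.47 = 4.0223.
t = e^4.0223 = 55.830.
T = 100·t = 5583 K → 5600 K to the nearest 50 K.

5600 K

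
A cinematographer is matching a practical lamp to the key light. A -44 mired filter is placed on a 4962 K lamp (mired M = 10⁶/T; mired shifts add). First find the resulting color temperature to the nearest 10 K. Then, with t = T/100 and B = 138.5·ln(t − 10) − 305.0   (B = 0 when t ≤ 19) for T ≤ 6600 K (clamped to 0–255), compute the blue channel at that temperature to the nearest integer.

M_in = 10⁶/4962 = 201.53; M_out = 201.53 + (-44) = 157.53.
T_out = 10⁶/157.53 = 6347.9 K → 6350 K; t = 63.5.
B = 138.5·ln(63.5 − 10) − 305.0 = 138.5·ln 53.5 − 305.0 = 138.5·3.9797 − 305.0 = 246.186.
Rounded: 246.

246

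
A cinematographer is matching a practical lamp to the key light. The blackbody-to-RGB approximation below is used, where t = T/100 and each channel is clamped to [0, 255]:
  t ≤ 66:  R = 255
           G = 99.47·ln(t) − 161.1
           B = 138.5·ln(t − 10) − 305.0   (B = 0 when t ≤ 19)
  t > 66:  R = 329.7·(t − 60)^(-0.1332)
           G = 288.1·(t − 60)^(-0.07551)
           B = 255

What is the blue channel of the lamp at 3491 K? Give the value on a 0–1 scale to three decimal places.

t = 3491/100 = 34.91; the t ≤ 66 branch applies.
B = 138.5·ln(34.91 − 10) − 305.0 = 138.5·ln 24.91 − 305.0 = 138.5·3.2153 − 305.0 = 140.315.
On a 0–1 scale: 140.315/255 = 0.5503 → 0.550.

0.550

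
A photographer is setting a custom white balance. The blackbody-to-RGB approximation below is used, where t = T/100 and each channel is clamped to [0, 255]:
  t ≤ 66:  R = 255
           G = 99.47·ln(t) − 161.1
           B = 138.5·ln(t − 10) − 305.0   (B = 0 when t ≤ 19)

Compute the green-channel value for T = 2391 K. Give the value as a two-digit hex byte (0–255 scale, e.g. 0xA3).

t = 2391/100 = 23.91; the t ≤ 66 branch applies.
G = 99.47·ln 23.91 − 161.1 = 99.47·3.1743 − 161.1 = 154.647.
Rounded: 155; in hex, 0x9B.

0x9B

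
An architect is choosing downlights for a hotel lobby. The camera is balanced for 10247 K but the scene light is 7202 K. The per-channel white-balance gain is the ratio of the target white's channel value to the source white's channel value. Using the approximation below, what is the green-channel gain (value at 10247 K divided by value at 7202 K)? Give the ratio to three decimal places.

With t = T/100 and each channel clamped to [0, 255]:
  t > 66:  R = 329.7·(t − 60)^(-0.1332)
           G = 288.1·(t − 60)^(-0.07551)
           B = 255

At 7202 K (t = 72.02):
  G = 288.1·(72.02 − 60)^(-0.07551) = 288.1·12.02^(-0.07551) = 288.1·0.82881 = 238.781.
At 10247 K (t = 102.47):
  G = 288.1·(102.47 − 60)^(-0.07551) = 288.1·42.47^(-0.07551) = 288.1·0.75347 = 217.073.
Gain = 217.073 / 238.781 = 0.9091 → 0.909.

0.909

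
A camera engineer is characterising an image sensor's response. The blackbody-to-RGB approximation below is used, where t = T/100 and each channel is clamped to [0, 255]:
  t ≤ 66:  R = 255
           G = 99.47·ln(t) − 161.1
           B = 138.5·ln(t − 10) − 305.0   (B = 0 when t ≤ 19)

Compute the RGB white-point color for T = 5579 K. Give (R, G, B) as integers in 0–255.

(255, 239, 225)

t = 5579/100 = 55.79; the t ≤ 66 branch applies.
R = 255 by definition for t ≤ 66.
G = 99.47·ln 55.79 − 161.1 = 99.47·4.0216 − 161.1 = 238.928.
B = 138.5·ln(55.79 − 10) − 305.0 = 138.5·ln 45.79 − 305.0 = 138.5·3.8241 − 305.0 = 224.633.
Rounded: (255, 239, 225).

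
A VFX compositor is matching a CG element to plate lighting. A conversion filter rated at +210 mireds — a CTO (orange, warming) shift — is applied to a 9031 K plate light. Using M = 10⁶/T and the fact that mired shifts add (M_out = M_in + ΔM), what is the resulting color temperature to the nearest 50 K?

M_in = 10⁶/9031 = 110.73 mireds.
M_out = 110.73 + (+210) = 320.73 mireds.
T_out = 10⁶/320.73 = 3117.9 K → 3100 K.

3100 K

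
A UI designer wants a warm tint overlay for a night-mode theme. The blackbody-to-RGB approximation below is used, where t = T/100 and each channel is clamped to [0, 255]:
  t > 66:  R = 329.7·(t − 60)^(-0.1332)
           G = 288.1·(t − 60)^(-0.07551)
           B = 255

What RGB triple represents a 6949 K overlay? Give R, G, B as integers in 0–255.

R=244, G=243, B=255

t = 6949/100 = 69.49; the t > 66 branch applies.
R = 329.7·(69.49 − 60)^(-0.1332) = 329.7·9.49^(-0.1332) = 329.7·0.74102 = 244.313.
G = 288.1·(69.49 − 60)^(-0.07551) = 288.1·9.49^(-0.07551) = 288.1·0.84374 = 243.080.
B = 255 by definition for t > 66.
Rounded: (244, 243, 255).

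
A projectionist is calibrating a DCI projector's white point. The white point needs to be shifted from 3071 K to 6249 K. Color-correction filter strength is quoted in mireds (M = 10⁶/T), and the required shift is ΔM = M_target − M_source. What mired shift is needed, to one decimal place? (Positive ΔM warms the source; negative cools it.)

-165.6 mireds

M_source = 10⁶/3071 = 325.627; M_target = 10⁶/6249 = 160.026.
ΔM = 160.026 − 325.627 = -165.601 → -165.6 mireds, a cooling shift.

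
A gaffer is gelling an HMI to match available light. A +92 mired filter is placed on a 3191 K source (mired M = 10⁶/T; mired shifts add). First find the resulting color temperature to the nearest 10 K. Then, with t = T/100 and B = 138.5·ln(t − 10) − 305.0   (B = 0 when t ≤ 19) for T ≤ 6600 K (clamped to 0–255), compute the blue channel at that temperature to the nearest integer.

67

M_in = 10⁶/3191 = 313.38; M_out = 313.38 + (+92) = 405.38.
T_out = 10⁶/405.38 = 2466.8 K → 2470 K; t = 24.7.
B = 138.5·ln(24.7 − 10) − 305.0 = 138.5·ln 14.7 − 305.0 = 138.5·2.6878 − 305.0 = 67.267.
Rounded: 67.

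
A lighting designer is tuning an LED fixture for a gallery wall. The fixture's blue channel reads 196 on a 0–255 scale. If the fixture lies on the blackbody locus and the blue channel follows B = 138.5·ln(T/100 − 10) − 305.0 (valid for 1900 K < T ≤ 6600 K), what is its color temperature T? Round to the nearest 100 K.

4700 K

ln(t − 10) = (196 + 305.0) / 138.5 = 3.6173.
t − 10 = e^3.6173 = 37.238, so t = 47.238.
T = 100·t = 4724 K → 4700 K to the nearest 100 K.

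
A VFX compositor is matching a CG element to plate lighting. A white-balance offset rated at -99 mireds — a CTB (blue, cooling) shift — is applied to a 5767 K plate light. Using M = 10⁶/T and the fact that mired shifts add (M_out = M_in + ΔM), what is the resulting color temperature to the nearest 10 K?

13440 K

M_in = 10⁶/5767 = 173.40 mireds.
M_out = 173.40 + (-99) = 74.40 mireds.
T_out = 10⁶/74.40 = 13440.8 K → 13440 K.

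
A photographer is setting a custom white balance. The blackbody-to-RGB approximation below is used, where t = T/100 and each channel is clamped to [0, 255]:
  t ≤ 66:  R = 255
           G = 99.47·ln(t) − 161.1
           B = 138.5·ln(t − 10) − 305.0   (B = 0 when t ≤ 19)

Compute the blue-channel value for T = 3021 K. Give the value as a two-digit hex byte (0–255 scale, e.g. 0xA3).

0x6F

t = 3021/100 = 30.21; the t ≤ 66 branch applies.
B = 138.5·ln(30.21 − 10) − 305.0 = 138.5·ln 20.21 − 305.0 = 138.5·3.0062 − 305.0 = 111.356.
Rounded: 111; in hex, 0x6F.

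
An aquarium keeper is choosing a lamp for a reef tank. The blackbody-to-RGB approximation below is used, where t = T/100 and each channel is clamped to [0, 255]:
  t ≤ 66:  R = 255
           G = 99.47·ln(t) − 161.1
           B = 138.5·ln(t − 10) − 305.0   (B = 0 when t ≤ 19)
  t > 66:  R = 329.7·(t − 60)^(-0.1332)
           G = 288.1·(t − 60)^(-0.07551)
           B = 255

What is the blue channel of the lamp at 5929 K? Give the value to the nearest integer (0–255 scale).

t = 5929/100 = 59.29; the t ≤ 66 branch applies.
B = 138.5·ln(59.29 − 10) − 305.0 = 138.5·ln 49.29 − 305.0 = 138.5·3.8977 − 305.0 = 234.834.
Rounded: 235.

235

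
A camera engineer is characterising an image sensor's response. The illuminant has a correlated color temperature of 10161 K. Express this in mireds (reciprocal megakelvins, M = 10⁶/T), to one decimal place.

M = 10⁶ / 10161 = 98.416 → 98.4 mireds.

98.4 mireds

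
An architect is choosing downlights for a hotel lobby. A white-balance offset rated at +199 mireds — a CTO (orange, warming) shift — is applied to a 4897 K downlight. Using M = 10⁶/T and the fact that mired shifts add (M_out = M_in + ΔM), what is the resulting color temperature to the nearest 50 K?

M_in = 10⁶/4897 = 204.21 mireds.
M_out = 204.21 + (+199) = 403.21 mireds.
T_out = 10⁶/403.21 = 2480.1 K → 2500 K.

2500 K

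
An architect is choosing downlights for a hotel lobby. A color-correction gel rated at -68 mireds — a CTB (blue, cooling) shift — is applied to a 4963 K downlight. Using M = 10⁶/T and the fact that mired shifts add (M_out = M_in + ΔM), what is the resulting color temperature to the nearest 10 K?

7490 K

M_in = 10⁶/4963 = 201.49 mireds.
M_out = 201.49 + (-68) = 133.49 mireds.
T_out = 10⁶/133.49 = 7491.1 K → 7490 K.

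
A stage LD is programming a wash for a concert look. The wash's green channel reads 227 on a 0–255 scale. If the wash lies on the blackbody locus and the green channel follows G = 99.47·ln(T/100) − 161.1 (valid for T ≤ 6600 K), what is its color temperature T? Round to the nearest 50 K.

4950 K

ln t = (227 + 161.1) / 99.47 = 3.9017.
t = e^3.9017 = 49.485.
T = 100·t = 4949 K → 4950 K to the nearest 50 K.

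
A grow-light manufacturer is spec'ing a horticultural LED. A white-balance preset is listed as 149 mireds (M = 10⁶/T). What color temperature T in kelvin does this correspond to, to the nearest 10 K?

T = 10⁶ / 149 = 6711.41 K → 6710 K.

6710 K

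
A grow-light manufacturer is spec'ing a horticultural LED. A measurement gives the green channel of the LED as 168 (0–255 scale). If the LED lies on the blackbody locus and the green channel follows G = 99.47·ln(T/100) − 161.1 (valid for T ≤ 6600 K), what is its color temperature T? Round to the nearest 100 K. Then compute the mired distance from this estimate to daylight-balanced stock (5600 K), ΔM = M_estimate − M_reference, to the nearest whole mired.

+192 mireds

ln t = (168 + 161.1) / 99.47 = 3.3085.
t = e^3.3085 = 27.345.
T = 100·t = 2735 K → 2700 K to the nearest 100 K.
M_estimate = 10⁶/2700 = 370.37; M_reference = 10⁶/5600 = 178.57.
ΔM = 370.37 − 178.57 = 191.80 → +192 mireds.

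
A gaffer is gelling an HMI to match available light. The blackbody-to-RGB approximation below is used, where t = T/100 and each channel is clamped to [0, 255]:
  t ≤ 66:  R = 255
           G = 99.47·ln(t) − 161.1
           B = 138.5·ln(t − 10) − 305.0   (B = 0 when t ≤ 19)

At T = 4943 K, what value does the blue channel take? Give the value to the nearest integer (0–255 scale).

204

t = 4943/100 = 49.43; the t ≤ 66 branch applies.
B = 138.5·ln(49.43 − 10) − 305.0 = 138.5·ln 39.43 − 305.0 = 138.5·3.6745 − 305.0 = 203.922.
Rounded: 204.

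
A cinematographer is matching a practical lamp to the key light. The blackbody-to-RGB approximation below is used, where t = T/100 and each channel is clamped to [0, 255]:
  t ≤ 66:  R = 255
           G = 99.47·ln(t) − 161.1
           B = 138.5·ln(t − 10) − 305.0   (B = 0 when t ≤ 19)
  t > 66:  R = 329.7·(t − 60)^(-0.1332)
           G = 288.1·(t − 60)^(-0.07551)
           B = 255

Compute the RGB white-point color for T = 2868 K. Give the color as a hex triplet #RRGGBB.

t = 2868/100 = 28.68; the t ≤ 66 branch applies.
R = 255 by definition for t ≤ 66.
G = 99.47·ln 28.68 − 161.1 = 99.47·3.3562 − 161.1 = 172.741.
B = 138.5·ln(28.68 − 10) − 305.0 = 138.5·ln 18.68 − 305.0 = 138.5·2.9275 − 305.0 = 100.452.
Rounded: (255, 173, 100).
In hex: #FFAD64.

#FFAD64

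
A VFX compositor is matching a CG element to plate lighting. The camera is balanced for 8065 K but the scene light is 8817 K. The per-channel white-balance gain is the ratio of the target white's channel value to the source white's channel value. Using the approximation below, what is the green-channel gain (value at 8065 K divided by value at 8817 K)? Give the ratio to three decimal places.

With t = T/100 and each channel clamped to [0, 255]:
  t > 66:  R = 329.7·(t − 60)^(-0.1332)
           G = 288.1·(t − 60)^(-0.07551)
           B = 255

1.024

At 8817 K (t = 88.17):
  G = 288.1·(88.17 − 60)^(-0.07551) = 288.1·28.17^(-0.07551) = 288.1·0.77719 = 223.908.
At 8065 K (t = 80.65):
  G = 288.1·(80.65 − 60)^(-0.07551) = 288.1·20.65^(-0.07551) = 288.1·0.79563 = 229.221.
Gain = 229.221 / 223.908 = 1.0237 → 1.024.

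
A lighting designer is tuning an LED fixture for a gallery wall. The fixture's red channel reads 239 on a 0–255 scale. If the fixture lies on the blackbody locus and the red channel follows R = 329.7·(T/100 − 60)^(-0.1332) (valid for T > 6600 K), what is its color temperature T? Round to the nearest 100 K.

(t − 60)^(-0.1332) = 239/329.7 = 0.72490.
t − 60 = 0.72490^(1/-0.1332) = 0.72490^(-7.508) = 11.193, so t = 71.193.
T = 100·t = 7119 K → 7100 K to the nearest 100 K.

7100 K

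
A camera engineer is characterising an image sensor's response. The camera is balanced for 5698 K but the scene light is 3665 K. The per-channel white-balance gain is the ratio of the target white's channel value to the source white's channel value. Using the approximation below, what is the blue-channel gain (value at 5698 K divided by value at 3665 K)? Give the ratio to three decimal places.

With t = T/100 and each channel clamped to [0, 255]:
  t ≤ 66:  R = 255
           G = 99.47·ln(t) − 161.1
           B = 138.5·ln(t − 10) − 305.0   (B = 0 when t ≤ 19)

At 3665 K (t = 36.65):
  B = 138.5·ln(36.65 − 10) − 305.0 = 138.5·ln 26.65 − 305.0 = 138.5·3.2828 − 305.0 = 149.666.
At 5698 K (t = 56.98):
  B = 138.5·ln(56.98 − 10) − 305.0 = 138.5·ln 46.98 − 305.0 = 138.5·3.8497 − 305.0 = 228.186.
Gain = 228.186 / 149.666 = 1.5246 → 1.525.

1.525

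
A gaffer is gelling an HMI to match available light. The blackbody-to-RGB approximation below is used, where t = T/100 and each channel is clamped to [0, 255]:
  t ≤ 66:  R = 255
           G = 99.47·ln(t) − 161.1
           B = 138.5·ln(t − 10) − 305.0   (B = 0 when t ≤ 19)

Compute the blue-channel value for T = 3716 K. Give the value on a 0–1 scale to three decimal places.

t = 3716/100 = 37.16; the t ≤ 66 branch applies.
B = 138.5·ln(37.16 − 10) − 305.0 = 138.5·ln 27.16 − 305.0 = 138.5·3.3017 − 305.0 = 152.292.
On a 0–1 scale: 152.292/255 = 0.5972 → 0.597.

0.597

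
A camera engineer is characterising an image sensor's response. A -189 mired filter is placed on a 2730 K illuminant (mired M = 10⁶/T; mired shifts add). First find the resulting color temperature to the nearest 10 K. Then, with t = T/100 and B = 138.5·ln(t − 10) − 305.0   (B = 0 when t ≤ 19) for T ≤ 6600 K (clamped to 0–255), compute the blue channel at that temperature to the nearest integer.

226

M_in = 10⁶/2730 = 366.30; M_out = 366.30 + (-189) = 177.30.
T_out = 10⁶/177.30 = 5640.1 K → 5640 K; t = 56.4.
B = 138.5·ln(56.4 − 10) − 305.0 = 138.5·ln 46.4 − 305.0 = 138.5·3.8373 − 305.0 = 226.466.
Rounded: 226.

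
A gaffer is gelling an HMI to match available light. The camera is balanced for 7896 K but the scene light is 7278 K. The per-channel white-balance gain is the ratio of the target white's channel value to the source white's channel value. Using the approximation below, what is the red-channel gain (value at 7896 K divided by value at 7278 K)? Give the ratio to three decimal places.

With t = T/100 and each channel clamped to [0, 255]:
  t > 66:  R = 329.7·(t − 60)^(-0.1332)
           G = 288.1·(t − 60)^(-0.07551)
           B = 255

At 7278 K (t = 72.78):
  R = 329.7·(72.78 − 60)^(-0.1332) = 329.7·12.78^(-0.1332) = 329.7·0.71221 = 234.817.
At 7896 K (t = 78.96):
  R = 329.7·(78.96 − 60)^(-0.1332) = 329.7·18.96^(-0.1332) = 329.7·0.67576 = 222.798.
Gain = 222.798 / 234.817 = 0.9488 → 0.949.

0.949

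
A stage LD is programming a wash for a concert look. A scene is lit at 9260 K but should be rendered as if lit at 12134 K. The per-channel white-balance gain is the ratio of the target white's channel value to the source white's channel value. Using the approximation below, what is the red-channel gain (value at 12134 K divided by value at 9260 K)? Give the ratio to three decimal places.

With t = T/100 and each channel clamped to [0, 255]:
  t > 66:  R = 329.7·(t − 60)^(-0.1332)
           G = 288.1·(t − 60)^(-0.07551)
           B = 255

0.919

At 9260 K (t = 92.6):
  R = 329.7·(92.6 − 60)^(-0.1332) = 329.7·32.6^(-0.1332) = 329.7·0.62869 = 207.280.
At 12134 K (t = 121.34):
  R = 329.7·(121.34 − 60)^(-0.1332) = 329.7·61.34^(-0.1332) = 329.7·0.57793 = 190.542.
Gain = 190.542 / 207.280 = 0.9192 → 0.919.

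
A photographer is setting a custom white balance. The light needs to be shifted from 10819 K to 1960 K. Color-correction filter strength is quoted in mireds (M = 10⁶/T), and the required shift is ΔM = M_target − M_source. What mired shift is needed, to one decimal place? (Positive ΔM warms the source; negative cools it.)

M_source = 10⁶/10819 = 92.430; M_target = 10⁶/1960 = 510.204.
ΔM = 510.204 − 92.430 = 417.774 → +417.8 mireds, a warming shift.

+417.8 mireds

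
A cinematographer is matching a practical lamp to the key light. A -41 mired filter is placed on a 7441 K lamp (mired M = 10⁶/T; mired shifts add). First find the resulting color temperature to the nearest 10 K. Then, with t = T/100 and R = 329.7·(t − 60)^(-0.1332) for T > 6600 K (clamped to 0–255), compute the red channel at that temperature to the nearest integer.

M_in = 10⁶/7441 = 134.39; M_out = 134.39 + (-41) = 93.39.
T_out = 10⁶/93.39 = 10707.7 K → 10710 K; t = 107.1.
R = 329.7·(107.1 − 60)^(-0.1332) = 329.7·47.1^(-0.1332) = 329.7·0.59862 = 197.366.
Rounded: 197.

197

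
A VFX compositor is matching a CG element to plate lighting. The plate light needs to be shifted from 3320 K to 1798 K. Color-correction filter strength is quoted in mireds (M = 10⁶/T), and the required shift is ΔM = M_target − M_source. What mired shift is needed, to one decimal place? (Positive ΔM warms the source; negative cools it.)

+255.0 mireds

M_source = 10⁶/3320 = 301.205; M_target = 10⁶/1798 = 556.174.
ΔM = 556.174 − 301.205 = 254.969 → +255.0 mireds, a warming shift.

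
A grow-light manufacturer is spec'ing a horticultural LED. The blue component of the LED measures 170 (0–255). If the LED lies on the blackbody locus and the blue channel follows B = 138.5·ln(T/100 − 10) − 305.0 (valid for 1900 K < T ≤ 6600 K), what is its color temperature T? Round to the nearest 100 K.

ln(t − 10) = (170 + 305.0) / 138.5 = 3.4296.
t − 10 = e^3.4296 = 30.864, so t = 40.864.
T = 100·t = 4086 K → 4100 K to the nearest 100 K.

4100 K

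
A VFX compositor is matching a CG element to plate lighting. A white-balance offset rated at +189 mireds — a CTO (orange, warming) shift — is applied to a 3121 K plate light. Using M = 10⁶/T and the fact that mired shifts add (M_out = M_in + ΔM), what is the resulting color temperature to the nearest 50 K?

M_in = 10⁶/3121 = 320.41 mireds.
M_out = 320.41 + (+189) = 509.41 mireds.
T_out = 10⁶/509.41 = 1963.1 K → 1950 K.

1950 K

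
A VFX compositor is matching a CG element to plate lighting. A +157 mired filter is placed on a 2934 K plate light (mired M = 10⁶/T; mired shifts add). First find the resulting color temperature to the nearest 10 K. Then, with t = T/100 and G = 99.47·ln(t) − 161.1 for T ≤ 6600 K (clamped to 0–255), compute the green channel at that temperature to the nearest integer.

M_in = 10⁶/2934 = 340.83; M_out = 340.83 + (+157) = 497.83.
T_out = 10⁶/497.83 = 2008.7 K → 2010 K; t = 20.1.
G = 99.47·ln 20.1 − 161.1 = 99.47·3.0007 − 161.1 = 137.382.
Rounded: 137.

137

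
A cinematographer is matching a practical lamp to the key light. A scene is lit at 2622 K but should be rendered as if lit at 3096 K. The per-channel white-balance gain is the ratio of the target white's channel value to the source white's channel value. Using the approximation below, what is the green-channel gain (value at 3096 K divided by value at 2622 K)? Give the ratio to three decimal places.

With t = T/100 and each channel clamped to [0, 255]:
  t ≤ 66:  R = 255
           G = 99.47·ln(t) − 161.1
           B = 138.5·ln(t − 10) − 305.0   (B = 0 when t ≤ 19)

At 2622 K (t = 26.22):
  G = 99.47·ln 26.22 − 161.1 = 99.47·3.2665 − 161.1 = 163.821.
At 3096 K (t = 30.96):
  G = 99.47·ln 30.96 − 161.1 = 99.47·3.4327 − 161.1 = 180.350.
Gain = 180.350 / 163.821 = 1.1009 → 1.101.

1.101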